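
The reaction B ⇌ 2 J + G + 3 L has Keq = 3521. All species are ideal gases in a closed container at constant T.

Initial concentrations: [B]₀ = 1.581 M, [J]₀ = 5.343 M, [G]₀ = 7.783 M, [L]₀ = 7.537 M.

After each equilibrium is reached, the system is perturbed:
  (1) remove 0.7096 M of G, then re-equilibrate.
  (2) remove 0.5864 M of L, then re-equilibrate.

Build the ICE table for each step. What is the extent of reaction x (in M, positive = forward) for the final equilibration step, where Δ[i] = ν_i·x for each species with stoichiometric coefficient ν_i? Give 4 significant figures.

x = 0.1045 M

Q₀ = 6.0170e+04 vs Keq = 3521 ⇒ Q>K, reverse
Step 1:
                    B           J           G           L
  I             1.581       5.343       7.783       7.537
  C            0.9316      -1.863     -0.9316      -2.795
  E             2.513        3.48       6.851       4.742
  solve Keq expr → x = -0.9316; check Q = 3521
Then remove 0.7096 M of G.
Step 2:
                    B           J           G           L
  I             2.513        3.48       6.142       4.742
  C          -0.03052     0.06104     0.03052     0.09157
  E             2.482       3.541       6.172       4.834
  solve Keq expr → x = 0.03052; check Q = 3521
Then remove 0.5864 M of L.
Step 3:
                    B           J           G           L
  I             2.482       3.541       6.172       4.247
  C           -0.1045      0.2089      0.1045      0.3134
  E             2.378        3.75       6.277       4.561
  solve Keq expr → x = 0.1045; check Q = 3521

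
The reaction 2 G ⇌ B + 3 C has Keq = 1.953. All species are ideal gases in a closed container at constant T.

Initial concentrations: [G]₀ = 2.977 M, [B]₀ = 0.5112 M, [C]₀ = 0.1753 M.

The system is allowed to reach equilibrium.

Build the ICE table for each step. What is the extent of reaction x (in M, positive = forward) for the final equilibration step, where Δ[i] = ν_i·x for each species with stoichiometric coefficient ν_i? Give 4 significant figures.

x = 0.558 M

Q₀ = 3.1073e-04 vs Keq = 1.953 ⇒ Q<K, forward
Step 1:
                  G         B         C
  init        2.977    0.5112    0.1753
  Δ          -1.116     0.558     1.674
  eq          1.861     1.069     1.849
  solve Keq expr → x = 0.558; check Q = 1.953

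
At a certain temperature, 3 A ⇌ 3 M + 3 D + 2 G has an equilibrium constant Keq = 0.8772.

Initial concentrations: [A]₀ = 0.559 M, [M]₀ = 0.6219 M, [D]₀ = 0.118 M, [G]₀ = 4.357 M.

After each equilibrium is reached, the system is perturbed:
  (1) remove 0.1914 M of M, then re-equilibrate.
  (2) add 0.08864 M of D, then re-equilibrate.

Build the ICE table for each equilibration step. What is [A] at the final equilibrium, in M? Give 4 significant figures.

Q₀ = 0.04295 vs Keq = 0.8772 ⇒ Q<K, forward
Step 1:
                   A          M          D          G
  init         0.559     0.6219      0.118      4.357
  Δ          -0.1043     0.1043     0.1043    0.06954
  eq          0.4547     0.7262     0.2223      4.427
  solve Keq expr → x = 0.03477; check Q = 0.8772
Then remove 0.1914 M of M.
Step 2:
                   A          M          D          G
  init        0.4547     0.5348     0.2223      4.427
  Δ         -0.03657    0.03657    0.03657    0.02438
  eq          0.4181     0.5714     0.2589      4.451
  solve Keq expr → x = 0.01219; check Q = 0.8772
Then add 0.08864 M of D.
Step 3:
                   A          M          D          G
  init        0.4181     0.5714     0.3475      4.451
  Δ          0.04057   -0.04057   -0.04057   -0.02705
  eq          0.4587     0.5308      0.307      4.424
  solve Keq expr → x = -0.01352; check Q = 0.8772

[A]_eq = 0.4587 M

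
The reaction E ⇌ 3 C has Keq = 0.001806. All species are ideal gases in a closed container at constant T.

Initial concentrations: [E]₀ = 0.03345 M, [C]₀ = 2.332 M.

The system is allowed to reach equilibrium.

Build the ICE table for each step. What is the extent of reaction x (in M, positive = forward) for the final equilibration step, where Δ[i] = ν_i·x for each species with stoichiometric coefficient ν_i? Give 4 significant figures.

x = -0.7401 M

Q₀ = 379.1 vs Keq = 0.001806 ⇒ Q>K, reverse
Step 1:
                   E          C
  I          0.03345      2.332
  C           0.7401      -2.22
  E           0.7735     0.1118
  solve Keq expr → x = -0.7401; check Q = 0.001806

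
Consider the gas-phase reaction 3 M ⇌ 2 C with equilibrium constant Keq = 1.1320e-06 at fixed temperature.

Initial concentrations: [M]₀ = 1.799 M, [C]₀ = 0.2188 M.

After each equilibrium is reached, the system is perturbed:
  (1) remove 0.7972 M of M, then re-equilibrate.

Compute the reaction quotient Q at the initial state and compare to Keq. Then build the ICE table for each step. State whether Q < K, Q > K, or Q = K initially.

Q₀ = 0.008222; Q > K (proceeds reverse)

Q₀ = 0.008222 vs Keq = 1.1320e-06 ⇒ Q>K, reverse
Step 1:
                    M           C
  init          1.799      0.2188
  Δ            0.3233     -0.2155
  eq            2.122    0.003289
  solve Keq expr → x = -0.1078; check Q = 1.1320e-06
Then remove 0.7972 M of M.
Step 2:
                    M           C
  init          1.325    0.003289
  Δ          0.002493   -0.001662
  eq            1.328    0.001627
  solve Keq expr → x = -8.3101e-04; check Q = 1.1320e-06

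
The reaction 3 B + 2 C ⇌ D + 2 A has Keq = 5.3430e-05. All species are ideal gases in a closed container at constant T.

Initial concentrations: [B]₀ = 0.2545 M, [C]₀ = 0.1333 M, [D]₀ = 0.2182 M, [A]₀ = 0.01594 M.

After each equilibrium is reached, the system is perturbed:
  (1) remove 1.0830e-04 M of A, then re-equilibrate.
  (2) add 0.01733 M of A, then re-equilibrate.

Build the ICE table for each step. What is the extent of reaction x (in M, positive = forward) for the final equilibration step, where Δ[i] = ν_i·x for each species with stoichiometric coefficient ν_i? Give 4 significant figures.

Q₀ = 0.1893 vs Keq = 5.3430e-05 ⇒ Q>K, reverse
Step 1:
                  B         C         D         A
  Initial    0.2545    0.1333    0.2182   0.01594
  Change    0.02339   0.01559 -0.007796  -0.01559
  Equil      0.2779    0.1489    0.2104 3.4757e-04
  solve Keq expr → x = -0.007796; check Q = 5.3430e-05
Then remove 1.0830e-04 M of A.
Step 2:
                  B         C         D         A
  Initial    0.2779    0.1489    0.2104 2.3927e-04
  Change  -1.6155e-04 -1.0770e-04 5.3851e-05 1.0770e-04
  Equil      0.2777    0.1488    0.2105 3.4697e-04
  solve Keq expr → x = 5.3851e-05; check Q = 5.3430e-05
Then add 0.01733 M of A.
Step 3:
                  B         C         D         A
  Initial    0.2777    0.1488    0.2105   0.01768
  Change    0.02584   0.01723 -0.008613  -0.01723
  Equil      0.3036     0.166    0.2018 4.5175e-04
  solve Keq expr → x = -0.008613; check Q = 5.3430e-05

x = -0.008613 M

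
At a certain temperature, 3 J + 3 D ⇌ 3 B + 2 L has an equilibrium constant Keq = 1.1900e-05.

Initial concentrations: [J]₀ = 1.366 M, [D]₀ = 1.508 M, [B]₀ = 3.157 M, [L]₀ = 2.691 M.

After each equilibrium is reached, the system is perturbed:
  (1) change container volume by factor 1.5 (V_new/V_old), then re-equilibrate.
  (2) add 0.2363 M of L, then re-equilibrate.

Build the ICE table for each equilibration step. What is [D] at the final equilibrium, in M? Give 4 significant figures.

[D]_eq = 2.891 M

Q₀ = 26.07 vs Keq = 1.1900e-05 ⇒ Q>K, reverse
Step 1:
                  J         D         B         L
  Initial     1.366     1.508     3.157     2.691
  Change      2.725     2.725    -2.725    -1.816
  Equil       4.091     4.233    0.4323    0.8745
  solve Keq expr → x = -0.9082; check Q = 1.1900e-05
Then change container volume by factor 1.5 (V_new/V_old).
Step 2:
                  J         D         B         L
  Initial     2.727     2.822    0.2882     0.583
  Change    0.02634   0.02634  -0.02634  -0.01756
  Equil       2.753     2.848    0.2618    0.5654
  solve Keq expr → x = -0.008781; check Q = 1.1900e-05
Then add 0.2363 M of L.
Step 3:
                  J         D         B         L
  Initial     2.753     2.848    0.2618    0.8017
  Change    0.04277   0.04277  -0.04277  -0.02851
  Equil       2.796     2.891    0.2191    0.7732
  solve Keq expr → x = -0.01426; check Q = 1.1900e-05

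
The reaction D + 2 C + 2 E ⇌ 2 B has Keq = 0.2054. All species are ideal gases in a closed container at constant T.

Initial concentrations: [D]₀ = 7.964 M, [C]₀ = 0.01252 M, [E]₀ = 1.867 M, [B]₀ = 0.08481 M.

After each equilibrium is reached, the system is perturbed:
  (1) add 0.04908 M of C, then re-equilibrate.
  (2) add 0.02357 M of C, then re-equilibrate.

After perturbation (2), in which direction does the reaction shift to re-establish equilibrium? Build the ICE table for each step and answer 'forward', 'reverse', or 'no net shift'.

Direction: forward

Q₀ = 1.653 vs Keq = 0.2054 ⇒ Q>K, reverse
Step 1:
                   D          C          E          B
  Initial      7.964    0.01252      1.867    0.08481
  Change    0.008013    0.01603    0.01603   -0.01603
  Equil        7.972    0.02855      1.883    0.06878
  solve Keq expr → x = -0.008013; check Q = 0.2054
Then add 0.04908 M of C.
Step 2:
                   D          C          E          B
  Initial      7.972    0.07763      1.883    0.06878
  Change    -0.01705    -0.0341    -0.0341     0.0341
  Equil        7.955    0.04353      1.849     0.1029
  solve Keq expr → x = 0.01705; check Q = 0.2054
Then add 0.02357 M of C.
Step 3:
                   D          C          E          B
  Initial      7.955     0.0671      1.849     0.1029
  Change   -0.008115   -0.01623   -0.01623    0.01623
  Equil        7.947    0.05087      1.833     0.1191
  solve Keq expr → x = 0.008115; check Q = 0.2054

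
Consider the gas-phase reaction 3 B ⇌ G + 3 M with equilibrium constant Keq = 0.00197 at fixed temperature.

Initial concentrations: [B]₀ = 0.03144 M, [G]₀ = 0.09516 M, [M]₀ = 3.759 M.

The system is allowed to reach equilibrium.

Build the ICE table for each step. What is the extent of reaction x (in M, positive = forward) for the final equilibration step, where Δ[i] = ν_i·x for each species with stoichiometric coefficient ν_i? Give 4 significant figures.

x = -0.09516 M

Q₀ = 1.6264e+05 vs Keq = 0.00197 ⇒ Q>K, reverse
Step 1:
                    B           G           M
  Initial     0.03144     0.09516       3.759
  Change       0.2855    -0.09516     -0.2855
  Equil        0.3169  1.4962e-06       3.474
  solve Keq expr → x = -0.09516; check Q = 0.00197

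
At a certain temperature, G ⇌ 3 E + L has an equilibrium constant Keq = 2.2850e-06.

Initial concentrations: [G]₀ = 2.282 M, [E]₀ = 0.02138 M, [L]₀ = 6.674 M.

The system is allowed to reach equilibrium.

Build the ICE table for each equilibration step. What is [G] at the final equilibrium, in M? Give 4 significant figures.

Q₀ = 2.8582e-05 vs Keq = 2.2850e-06 ⇒ Q>K, reverse
Step 1:
                  G         E         L
  Initial     2.282   0.02138     6.674
  Change   0.004054  -0.01216 -0.004054
  Equil       2.286  0.009218      6.67
  solve Keq expr → x = -0.004054; check Q = 2.2850e-06

[G]_eq = 2.286 M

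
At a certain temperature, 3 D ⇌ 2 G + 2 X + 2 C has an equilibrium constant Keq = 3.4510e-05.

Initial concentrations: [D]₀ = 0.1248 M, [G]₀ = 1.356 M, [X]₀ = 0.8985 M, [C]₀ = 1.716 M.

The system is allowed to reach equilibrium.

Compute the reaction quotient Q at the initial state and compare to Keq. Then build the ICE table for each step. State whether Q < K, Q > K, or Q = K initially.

Q₀ = 2249 vs Keq = 3.4510e-05 ⇒ Q>K, reverse
Step 1:
                    D           G           X           C
  Initial      0.1248       1.356      0.8985       1.716
  Change         1.31     -0.8736     -0.8736     -0.8736
  Equil         1.435      0.4824     0.02486      0.8424
  solve Keq expr → x = -0.4368; check Q = 3.4510e-05

Q₀ = 2249; Q > K (proceeds reverse)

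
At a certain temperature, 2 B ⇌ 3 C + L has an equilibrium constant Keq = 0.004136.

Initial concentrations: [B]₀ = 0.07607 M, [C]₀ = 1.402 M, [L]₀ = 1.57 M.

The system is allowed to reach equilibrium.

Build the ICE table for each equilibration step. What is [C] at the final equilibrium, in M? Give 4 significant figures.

Q₀ = 747.7 vs Keq = 0.004136 ⇒ Q>K, reverse
Step 1:
                    B           C           L
  Initial     0.07607       1.402        1.57
  Change       0.8385      -1.258     -0.4192
  Equil        0.9145      0.1443       1.151
  solve Keq expr → x = -0.4192; check Q = 0.004136

[C]_eq = 0.1443 M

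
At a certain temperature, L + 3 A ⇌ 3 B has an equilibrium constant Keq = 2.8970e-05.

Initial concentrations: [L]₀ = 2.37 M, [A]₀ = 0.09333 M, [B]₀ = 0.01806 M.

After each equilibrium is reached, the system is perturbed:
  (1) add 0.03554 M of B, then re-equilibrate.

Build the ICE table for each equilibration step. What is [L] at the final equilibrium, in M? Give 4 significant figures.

[L]_eq = 2.386 M

Q₀ = 0.003057 vs Keq = 2.8970e-05 ⇒ Q>K, reverse
Step 1:
                  L         A         B
  init         2.37   0.09333   0.01806
  Δ        0.004559   0.01368  -0.01368
  eq          2.375     0.107  0.004384
  solve Keq expr → x = -0.004559; check Q = 2.8970e-05
Then add 0.03554 M of B.
Step 2:
                  L         A         B
  init        2.375     0.107   0.03992
  Δ         0.01138   0.03413  -0.03413
  eq          2.386    0.1411  0.005792
  solve Keq expr → x = -0.01138; check Q = 2.8970e-05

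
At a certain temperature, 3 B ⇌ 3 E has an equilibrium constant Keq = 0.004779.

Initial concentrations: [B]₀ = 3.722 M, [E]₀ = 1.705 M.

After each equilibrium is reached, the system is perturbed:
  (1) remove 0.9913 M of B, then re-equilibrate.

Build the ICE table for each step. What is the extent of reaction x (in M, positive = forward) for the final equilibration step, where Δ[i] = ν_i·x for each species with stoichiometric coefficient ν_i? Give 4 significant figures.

x = -0.04763 M

Q₀ = 0.09613 vs Keq = 0.004779 ⇒ Q>K, reverse
Step 1:
                    B           E
  Initial       3.722       1.705
  Change       0.9227     -0.9227
  Equil         4.645      0.7823
  solve Keq expr → x = -0.3076; check Q = 0.004779
Then remove 0.9913 M of B.
Step 2:
                    B           E
  Initial       3.653      0.7823
  Change       0.1429     -0.1429
  Equil         3.796      0.6394
  solve Keq expr → x = -0.04763; check Q = 0.004779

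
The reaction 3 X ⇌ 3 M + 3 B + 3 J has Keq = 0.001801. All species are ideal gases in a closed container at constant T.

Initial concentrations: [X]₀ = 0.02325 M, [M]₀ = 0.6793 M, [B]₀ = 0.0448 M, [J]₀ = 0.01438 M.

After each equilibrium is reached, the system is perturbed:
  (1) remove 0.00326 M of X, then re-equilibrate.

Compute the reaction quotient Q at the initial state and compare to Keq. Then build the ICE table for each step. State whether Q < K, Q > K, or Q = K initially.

Q₀ = 6.6685e-06 vs Keq = 0.001801 ⇒ Q<K, forward
Step 1:
                  X         M         B         J
  Initial   0.02325    0.6793    0.0448   0.01438
  Change   -0.01383   0.01383   0.01383   0.01383
  Equil    0.009422    0.6931   0.05863   0.02821
  solve Keq expr → x = 0.004609; check Q = 0.001801
Then remove 0.00326 M of X.
Step 2:
                  X         M         B         J
  Initial  0.006162    0.6931   0.05863   0.02821
  Change   0.002182 -0.002182 -0.002182 -0.002182
  Equil    0.008343    0.6909   0.05645   0.02603
  solve Keq expr → x = -7.2718e-04; check Q = 0.001801

Q₀ = 6.6685e-06; Q < K (proceeds forward)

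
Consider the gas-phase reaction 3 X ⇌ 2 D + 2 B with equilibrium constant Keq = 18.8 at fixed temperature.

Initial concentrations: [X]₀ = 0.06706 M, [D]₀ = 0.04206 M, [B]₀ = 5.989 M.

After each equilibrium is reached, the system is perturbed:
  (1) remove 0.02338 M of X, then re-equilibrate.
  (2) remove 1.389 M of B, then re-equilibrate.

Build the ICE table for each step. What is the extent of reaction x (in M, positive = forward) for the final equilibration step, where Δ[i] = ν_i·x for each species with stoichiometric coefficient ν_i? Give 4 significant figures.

Q₀ = 210.4 vs Keq = 18.8 ⇒ Q>K, reverse
Step 1:
                  X         D         B
  I         0.06706   0.04206     5.989
  C         0.03009  -0.02006  -0.02006
  E         0.09715     0.022     5.969
  solve Keq expr → x = -0.01003; check Q = 18.8
Then remove 0.02338 M of X.
Step 2:
                  X         D         B
  I         0.07377     0.022     5.969
  C        0.007656 -0.005104 -0.005104
  E         0.08143   0.01689     5.964
  solve Keq expr → x = -0.002552; check Q = 18.8
Then remove 1.389 M of B.
Step 3:
                  X         D         B
  I         0.08143   0.01689     4.575
  C       -0.004797  0.003198  0.003198
  E         0.07663   0.02009     4.578
  solve Keq expr → x = 0.001599; check Q = 18.8

x = 0.001599 M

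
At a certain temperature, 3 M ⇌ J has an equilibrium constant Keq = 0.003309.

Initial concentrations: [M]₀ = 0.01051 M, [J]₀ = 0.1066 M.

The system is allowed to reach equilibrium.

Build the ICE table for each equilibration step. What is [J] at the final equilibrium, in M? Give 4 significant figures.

Q₀ = 9.1822e+04 vs Keq = 0.003309 ⇒ Q>K, reverse
Step 1:
                    M           J
  I           0.01051      0.1066
  C            0.3194     -0.1065
  E              0.33  1.1887e-04
  solve Keq expr → x = -0.1065; check Q = 0.003309

[J]_eq = 1.1887e-04 M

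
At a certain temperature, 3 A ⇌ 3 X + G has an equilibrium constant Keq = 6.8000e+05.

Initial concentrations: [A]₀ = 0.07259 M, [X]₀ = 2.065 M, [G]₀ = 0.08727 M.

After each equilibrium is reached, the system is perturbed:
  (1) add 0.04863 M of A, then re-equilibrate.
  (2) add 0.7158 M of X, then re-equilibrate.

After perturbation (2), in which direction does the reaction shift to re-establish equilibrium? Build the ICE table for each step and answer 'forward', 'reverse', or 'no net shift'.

Direction: reverse

Q₀ = 2009 vs Keq = 6.8000e+05 ⇒ Q<K, forward
Step 1:
                  A         X         G
  init      0.07259     2.065   0.08727
  Δ        -0.06109   0.06109   0.02036
  eq         0.0115     2.126    0.1076
  solve Keq expr → x = 0.02036; check Q = 6.8000e+05
Then add 0.04863 M of A.
Step 2:
                  A         X         G
  init      0.06013     2.126    0.1076
  Δ        -0.04782   0.04782   0.01594
  eq        0.01231     2.174    0.1236
  solve Keq expr → x = 0.01594; check Q = 6.8000e+05
Then add 0.7158 M of X.
Step 3:
                  A         X         G
  init      0.01231      2.89    0.1236
  Δ        0.003973 -0.003973 -0.001324
  eq        0.01629     2.886    0.1222
  solve Keq expr → x = -0.001324; check Q = 6.8000e+05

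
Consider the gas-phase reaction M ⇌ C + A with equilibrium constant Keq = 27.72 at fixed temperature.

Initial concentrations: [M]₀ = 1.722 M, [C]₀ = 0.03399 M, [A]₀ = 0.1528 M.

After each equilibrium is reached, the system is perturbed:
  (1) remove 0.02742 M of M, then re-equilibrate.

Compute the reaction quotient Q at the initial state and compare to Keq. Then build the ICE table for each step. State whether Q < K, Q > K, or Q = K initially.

Q₀ = 0.003016 vs Keq = 27.72 ⇒ Q<K, forward
Step 1:
                   M          C          A
  Initial      1.722    0.03399     0.1528
  Change      -1.617      1.617      1.617
  Equil       0.1054      1.651      1.769
  solve Keq expr → x = 1.617; check Q = 27.72
Then remove 0.02742 M of M.
Step 2:
                   M          C          A
  Initial    0.07794      1.651      1.769
  Change     0.02443   -0.02443   -0.02443
  Equil       0.1024      1.626      1.745
  solve Keq expr → x = -0.02443; check Q = 27.72

Q₀ = 0.003016; Q < K (proceeds forward)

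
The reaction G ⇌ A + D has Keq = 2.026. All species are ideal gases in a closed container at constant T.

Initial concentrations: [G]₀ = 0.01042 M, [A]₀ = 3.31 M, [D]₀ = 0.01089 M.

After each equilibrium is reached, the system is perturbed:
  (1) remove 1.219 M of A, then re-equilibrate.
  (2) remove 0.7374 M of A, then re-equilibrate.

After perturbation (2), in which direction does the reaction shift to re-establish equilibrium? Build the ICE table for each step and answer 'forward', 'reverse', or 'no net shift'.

Q₀ = 3.459 vs Keq = 2.026 ⇒ Q>K, reverse
Step 1:
                   G          A          D
  init       0.01042       3.31    0.01089
  Δ         0.002795  -0.002795  -0.002795
  eq         0.01321      3.307   0.008095
  solve Keq expr → x = -0.002795; check Q = 2.026
Then remove 1.219 M of A.
Step 2:
                   G          A          D
  init       0.01321      2.088   0.008095
  Δ        -0.002392   0.002392   0.002392
  eq         0.01082      2.091    0.01049
  solve Keq expr → x = 0.002392; check Q = 2.026
Then remove 0.7374 M of A.
Step 3:
                   G          A          D
  init       0.01082      1.353    0.01049
  Δ         -0.00228    0.00228    0.00228
  eq        0.008542      1.355    0.01277
  solve Keq expr → x = 0.00228; check Q = 2.026

Direction: forward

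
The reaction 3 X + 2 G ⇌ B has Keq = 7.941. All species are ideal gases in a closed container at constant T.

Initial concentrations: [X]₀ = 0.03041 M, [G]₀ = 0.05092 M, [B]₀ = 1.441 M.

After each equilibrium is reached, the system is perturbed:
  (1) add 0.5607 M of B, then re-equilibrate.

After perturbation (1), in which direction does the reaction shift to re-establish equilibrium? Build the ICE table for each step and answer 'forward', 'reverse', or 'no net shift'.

Q₀ = 1.9762e+07 vs Keq = 7.941 ⇒ Q>K, reverse
Step 1:
                    X           G           B
  I           0.03041     0.05092       1.441
  C             0.756       0.504      -0.252
  E            0.7864      0.5549       1.189
  solve Keq expr → x = -0.252; check Q = 7.941
Then add 0.5607 M of B.
Step 2:
                    X           G           B
  I            0.7864      0.5549        1.75
  C           0.06252     0.04168    -0.02084
  E            0.8489      0.5966       1.729
  solve Keq expr → x = -0.02084; check Q = 7.941

Direction: reverse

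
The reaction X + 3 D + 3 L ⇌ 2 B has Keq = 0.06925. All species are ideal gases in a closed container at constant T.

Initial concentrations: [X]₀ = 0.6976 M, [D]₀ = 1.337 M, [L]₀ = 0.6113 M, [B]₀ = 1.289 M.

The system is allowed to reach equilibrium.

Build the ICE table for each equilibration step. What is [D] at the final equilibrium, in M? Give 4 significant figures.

Q₀ = 4.363 vs Keq = 0.06925 ⇒ Q>K, reverse
Step 1:
                    X           D           L           B
  I            0.6976       1.337      0.6113       1.289
  C            0.1991      0.5973      0.5973     -0.3982
  E            0.8967       1.934       1.209      0.8908
  solve Keq expr → x = -0.1991; check Q = 0.06925

[D]_eq = 1.934 M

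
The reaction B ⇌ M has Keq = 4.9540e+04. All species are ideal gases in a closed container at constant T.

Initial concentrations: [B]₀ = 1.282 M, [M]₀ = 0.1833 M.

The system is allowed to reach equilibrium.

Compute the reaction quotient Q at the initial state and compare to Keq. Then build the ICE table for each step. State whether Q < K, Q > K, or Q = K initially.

Q₀ = 0.143; Q < K (proceeds forward)

Q₀ = 0.143 vs Keq = 4.9540e+04 ⇒ Q<K, forward
Step 1:
                    B           M
  I             1.282      0.1833
  C            -1.282       1.282
  E        2.9578e-05       1.465
  solve Keq expr → x = 1.282; check Q = 4.9540e+04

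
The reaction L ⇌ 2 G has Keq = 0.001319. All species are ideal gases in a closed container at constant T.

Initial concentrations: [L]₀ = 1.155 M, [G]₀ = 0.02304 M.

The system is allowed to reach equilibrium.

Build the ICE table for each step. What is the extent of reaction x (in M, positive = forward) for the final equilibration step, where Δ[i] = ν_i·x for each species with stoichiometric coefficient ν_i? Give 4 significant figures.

x = 0.007929 M

Q₀ = 4.5960e-04 vs Keq = 0.001319 ⇒ Q<K, forward
Step 1:
                    L           G
  I             1.155     0.02304
  C         -0.007929     0.01586
  E             1.147      0.0389
  solve Keq expr → x = 0.007929; check Q = 0.001319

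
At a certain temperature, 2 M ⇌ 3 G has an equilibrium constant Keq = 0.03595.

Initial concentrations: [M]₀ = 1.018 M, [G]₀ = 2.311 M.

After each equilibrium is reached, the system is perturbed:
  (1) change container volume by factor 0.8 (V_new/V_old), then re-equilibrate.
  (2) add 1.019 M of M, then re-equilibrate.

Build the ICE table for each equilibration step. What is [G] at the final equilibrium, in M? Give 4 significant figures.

Q₀ = 11.91 vs Keq = 0.03595 ⇒ Q>K, reverse
Step 1:
                   M          G
  Initial      1.018      2.311
  Change        1.17     -1.755
  Equil        2.188     0.5562
  solve Keq expr → x = -0.5849; check Q = 0.03595
Then change container volume by factor 0.8 (V_new/V_old).
Step 2:
                   M          G
  Initial      2.735     0.6953
  Change     0.03008   -0.04512
  Equil        2.765     0.6502
  solve Keq expr → x = -0.01504; check Q = 0.03595
Then add 1.019 M of M.
Step 3:
                   M          G
  Initial      3.784     0.6502
  Change    -0.09213     0.1382
  Equil        3.692     0.7884
  solve Keq expr → x = 0.04607; check Q = 0.03595

[G]_eq = 0.7884 M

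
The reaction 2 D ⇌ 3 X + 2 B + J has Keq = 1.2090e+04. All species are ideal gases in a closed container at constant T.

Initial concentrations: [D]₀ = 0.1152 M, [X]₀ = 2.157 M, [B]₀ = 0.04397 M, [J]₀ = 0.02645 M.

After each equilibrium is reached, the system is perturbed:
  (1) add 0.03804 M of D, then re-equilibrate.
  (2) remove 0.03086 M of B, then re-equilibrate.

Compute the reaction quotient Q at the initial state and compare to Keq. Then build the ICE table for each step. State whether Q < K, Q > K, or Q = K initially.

Q₀ = 0.03867 vs Keq = 1.2090e+04 ⇒ Q<K, forward
Step 1:
                    D           X           B           J
  Initial      0.1152       2.157     0.04397     0.02645
  Change      -0.1137      0.1706      0.1137     0.05686
  Equil       0.00147       2.328      0.1577     0.08331
  solve Keq expr → x = 0.05686; check Q = 1.2090e+04
Then add 0.03804 M of D.
Step 2:
                    D           X           B           J
  Initial     0.03951       2.328      0.1577     0.08331
  Change     -0.03742     0.05614     0.03742     0.01871
  Equil      0.002086       2.384      0.1951       0.102
  solve Keq expr → x = 0.01871; check Q = 1.2090e+04
Then remove 0.03086 M of B.
Step 3:
                    D           X           B           J
  Initial    0.002086       2.384      0.1643       0.102
  Change  -3.2453e-04  4.8679e-04  3.2453e-04  1.6226e-04
  Equil      0.001762       2.384      0.1646      0.1022
  solve Keq expr → x = 1.6226e-04; check Q = 1.2090e+04

Q₀ = 0.03867; Q < K (proceeds forward)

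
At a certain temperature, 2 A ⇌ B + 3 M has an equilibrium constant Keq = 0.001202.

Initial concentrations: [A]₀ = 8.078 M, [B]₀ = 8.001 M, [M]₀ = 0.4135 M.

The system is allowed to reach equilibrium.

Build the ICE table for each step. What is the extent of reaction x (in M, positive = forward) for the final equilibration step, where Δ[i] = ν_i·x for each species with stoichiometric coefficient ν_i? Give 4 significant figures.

Q₀ = 0.008669 vs Keq = 0.001202 ⇒ Q>K, reverse
Step 1:
                    A           B           M
  I             8.078       8.001      0.4135
  C            0.1311    -0.06553     -0.1966
  E             8.209       7.935      0.2169
  solve Keq expr → x = -0.06553; check Q = 0.001202

x = -0.06553 M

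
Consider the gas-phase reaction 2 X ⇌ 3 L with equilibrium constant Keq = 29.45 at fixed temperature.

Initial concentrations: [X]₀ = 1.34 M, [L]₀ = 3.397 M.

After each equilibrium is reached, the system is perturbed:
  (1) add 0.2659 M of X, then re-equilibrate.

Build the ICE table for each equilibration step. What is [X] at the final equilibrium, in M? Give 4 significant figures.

Q₀ = 21.83 vs Keq = 29.45 ⇒ Q<K, forward
Step 1:
                   X          L
  init          1.34      3.397
  Δ          -0.1051     0.1576
  eq           1.235      3.555
  solve Keq expr → x = 0.05253; check Q = 29.45
Then add 0.2659 M of X.
Step 2:
                   X          L
  init         1.501      3.555
  Δ          -0.1482     0.2224
  eq           1.353      3.777
  solve Keq expr → x = 0.07412; check Q = 29.45

[X]_eq = 1.353 M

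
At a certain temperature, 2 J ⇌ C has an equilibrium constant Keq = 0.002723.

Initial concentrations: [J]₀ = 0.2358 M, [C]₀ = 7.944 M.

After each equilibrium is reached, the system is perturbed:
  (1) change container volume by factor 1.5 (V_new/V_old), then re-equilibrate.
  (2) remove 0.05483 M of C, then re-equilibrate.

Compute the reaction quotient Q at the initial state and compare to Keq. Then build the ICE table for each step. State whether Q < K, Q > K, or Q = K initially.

Q₀ = 142.9 vs Keq = 0.002723 ⇒ Q>K, reverse
Step 1:
                  J         C
  Initial    0.2358     7.944
  Change      14.68    -7.338
  Equil       14.91    0.6056
  solve Keq expr → x = -7.338; check Q = 0.002723
Then change container volume by factor 1.5 (V_new/V_old).
Step 2:
                  J         C
  Initial     9.942    0.4037
  Change     0.2426   -0.1213
  Equil       10.18    0.2824
  solve Keq expr → x = -0.1213; check Q = 0.002723
Then remove 0.05483 M of C.
Step 3:
                  J         C
  Initial     10.18    0.2276
  Change   -0.09876   0.04938
  Equil       10.09     0.277
  solve Keq expr → x = 0.04938; check Q = 0.002723

Q₀ = 142.9; Q > K (proceeds reverse)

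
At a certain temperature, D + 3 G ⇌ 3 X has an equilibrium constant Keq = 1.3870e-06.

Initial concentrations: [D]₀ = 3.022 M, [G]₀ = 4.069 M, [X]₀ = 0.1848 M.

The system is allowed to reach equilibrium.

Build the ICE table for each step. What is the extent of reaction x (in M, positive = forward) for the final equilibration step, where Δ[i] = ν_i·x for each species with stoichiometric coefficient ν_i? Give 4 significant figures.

Q₀ = 3.0999e-05 vs Keq = 1.3870e-06 ⇒ Q>K, reverse
Step 1:
                  D         G         X
  Initial     3.022     4.069    0.1848
  Change    0.03901     0.117    -0.117
  Equil       3.061     4.186   0.06778
  solve Keq expr → x = -0.03901; check Q = 1.3870e-06

x = -0.03901 M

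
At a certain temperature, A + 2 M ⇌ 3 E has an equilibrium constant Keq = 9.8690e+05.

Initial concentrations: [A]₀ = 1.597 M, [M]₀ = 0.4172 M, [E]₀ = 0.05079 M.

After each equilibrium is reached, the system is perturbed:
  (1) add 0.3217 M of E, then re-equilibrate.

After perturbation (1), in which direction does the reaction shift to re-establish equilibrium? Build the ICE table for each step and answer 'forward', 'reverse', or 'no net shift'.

Q₀ = 4.7135e-04 vs Keq = 9.8690e+05 ⇒ Q<K, forward
Step 1:
                    A           M           E
  I             1.597      0.4172     0.05079
  C           -0.2084     -0.4167      0.6251
  E             1.389  4.7465e-04      0.6759
  solve Keq expr → x = 0.2084; check Q = 9.8690e+05
Then add 0.3217 M of E.
Step 2:
                    A           M           E
  I             1.389  4.7465e-04      0.9976
  C        1.8785e-04  3.7569e-04 -5.6354e-04
  E             1.389  8.5034e-04       0.997
  solve Keq expr → x = -1.8785e-04; check Q = 9.8690e+05

Direction: reverse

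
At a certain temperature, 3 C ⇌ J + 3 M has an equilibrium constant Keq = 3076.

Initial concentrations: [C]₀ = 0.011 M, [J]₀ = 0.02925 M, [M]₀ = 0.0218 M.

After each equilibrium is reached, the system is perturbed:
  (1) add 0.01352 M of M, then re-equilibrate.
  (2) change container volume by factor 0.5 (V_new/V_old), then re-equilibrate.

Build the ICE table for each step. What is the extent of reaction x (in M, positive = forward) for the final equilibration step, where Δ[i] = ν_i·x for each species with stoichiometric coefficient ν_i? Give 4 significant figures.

Q₀ = 0.2277 vs Keq = 3076 ⇒ Q<K, forward
Step 1:
                  C         J         M
  I           0.011   0.02925    0.0218
  C        -0.01029  0.003431   0.01029
  E       7.0556e-04   0.03268   0.03209
  solve Keq expr → x = 0.003431; check Q = 3076
Then add 0.01352 M of M.
Step 2:
                  C         J         M
  I       7.0556e-04   0.03268   0.04561
  C       2.8987e-04 -9.6622e-05 -2.8987e-04
  E       9.9543e-04   0.03258   0.04532
  solve Keq expr → x = -9.6622e-05; check Q = 3076
Then change container volume by factor 0.5 (V_new/V_old).
Step 3:
                  C         J         M
  I        0.001991   0.06517   0.09065
  C       5.0146e-04 -1.6715e-04 -5.0146e-04
  E        0.002492     0.065   0.09015
  solve Keq expr → x = -1.6715e-04; check Q = 3076

x = -1.6715e-04 M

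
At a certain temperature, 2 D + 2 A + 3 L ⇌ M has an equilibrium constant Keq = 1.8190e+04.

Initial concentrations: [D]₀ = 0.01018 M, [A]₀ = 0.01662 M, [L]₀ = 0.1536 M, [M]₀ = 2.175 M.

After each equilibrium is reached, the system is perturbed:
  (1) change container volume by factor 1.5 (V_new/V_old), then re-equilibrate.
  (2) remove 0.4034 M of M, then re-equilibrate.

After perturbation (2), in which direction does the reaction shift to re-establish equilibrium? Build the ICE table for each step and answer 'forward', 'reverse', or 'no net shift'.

Q₀ = 2.0967e+10 vs Keq = 1.8190e+04 ⇒ Q>K, reverse
Step 1:
                   D          A          L          M
  init       0.01018    0.01662     0.1536      2.175
  Δ           0.1824     0.1824     0.2736    -0.0912
  eq          0.1926      0.199     0.4272      2.084
  solve Keq expr → x = -0.0912; check Q = 1.8190e+04
Then change container volume by factor 1.5 (V_new/V_old).
Step 2:
                   D          A          L          M
  init        0.1284     0.1327     0.2848      1.389
  Δ          0.06223    0.06223    0.09335   -0.03112
  eq          0.1906     0.1949     0.3782      1.358
  solve Keq expr → x = -0.03112; check Q = 1.8190e+04
Then remove 0.4034 M of M.
Step 3:
                   D          A          L          M
  init        0.1906     0.1949     0.3782     0.9547
  Δ         -0.01036   -0.01036   -0.01555   0.005182
  eq          0.1803     0.1846     0.3626     0.9599
  solve Keq expr → x = 0.005182; check Q = 1.8190e+04

Direction: forward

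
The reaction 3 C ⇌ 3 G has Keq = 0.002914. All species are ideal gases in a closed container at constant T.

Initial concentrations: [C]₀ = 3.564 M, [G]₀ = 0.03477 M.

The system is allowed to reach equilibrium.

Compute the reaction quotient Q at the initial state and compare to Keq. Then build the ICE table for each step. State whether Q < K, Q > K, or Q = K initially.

Q₀ = 9.2854e-07; Q < K (proceeds forward)

Q₀ = 9.2854e-07 vs Keq = 0.002914 ⇒ Q<K, forward
Step 1:
                  C         G
  init        3.564   0.03477
  Δ          -0.415     0.415
  eq          3.149    0.4498
  solve Keq expr → x = 0.1383; check Q = 0.002914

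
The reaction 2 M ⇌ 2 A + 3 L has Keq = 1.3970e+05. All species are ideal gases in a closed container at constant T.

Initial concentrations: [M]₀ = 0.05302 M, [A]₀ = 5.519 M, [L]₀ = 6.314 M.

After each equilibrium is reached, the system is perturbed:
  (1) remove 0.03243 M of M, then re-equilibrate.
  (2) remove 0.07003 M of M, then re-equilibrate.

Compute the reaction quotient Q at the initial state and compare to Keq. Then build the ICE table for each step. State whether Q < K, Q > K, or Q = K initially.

Q₀ = 2.7274e+06 vs Keq = 1.3970e+05 ⇒ Q>K, reverse
Step 1:
                    M           A           L
  init        0.05302       5.519       6.314
  Δ            0.1614     -0.1614     -0.2422
  eq           0.2145       5.358       6.072
  solve Keq expr → x = -0.08072; check Q = 1.3970e+05
Then remove 0.03243 M of M.
Step 2:
                    M           A           L
  init          0.182       5.358       6.072
  Δ           0.02898    -0.02898    -0.04347
  eq            0.211       5.329       6.028
  solve Keq expr → x = -0.01449; check Q = 1.3970e+05
Then remove 0.07003 M of M.
Step 3:
                    M           A           L
  init          0.141       5.329       6.028
  Δ           0.06269    -0.06269    -0.09403
  eq           0.2037       5.266       5.934
  solve Keq expr → x = -0.03134; check Q = 1.3970e+05

Q₀ = 2.7274e+06; Q > K (proceeds reverse)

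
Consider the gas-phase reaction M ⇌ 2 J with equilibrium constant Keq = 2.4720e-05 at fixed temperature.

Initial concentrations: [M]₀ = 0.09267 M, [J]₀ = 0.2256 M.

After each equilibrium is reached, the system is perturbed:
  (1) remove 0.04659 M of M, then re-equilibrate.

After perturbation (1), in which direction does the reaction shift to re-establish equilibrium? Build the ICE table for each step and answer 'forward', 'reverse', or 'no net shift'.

Q₀ = 0.5492 vs Keq = 2.4720e-05 ⇒ Q>K, reverse
Step 1:
                  M         J
  I         0.09267    0.2256
  C          0.1117   -0.2234
  E          0.2043  0.002248
  solve Keq expr → x = -0.1117; check Q = 2.4720e-05
Then remove 0.04659 M of M.
Step 2:
                  M         J
  I          0.1578  0.002248
  C       1.3596e-04 -2.7192e-04
  E          0.1579  0.001976
  solve Keq expr → x = -1.3596e-04; check Q = 2.4720e-05

Direction: reverse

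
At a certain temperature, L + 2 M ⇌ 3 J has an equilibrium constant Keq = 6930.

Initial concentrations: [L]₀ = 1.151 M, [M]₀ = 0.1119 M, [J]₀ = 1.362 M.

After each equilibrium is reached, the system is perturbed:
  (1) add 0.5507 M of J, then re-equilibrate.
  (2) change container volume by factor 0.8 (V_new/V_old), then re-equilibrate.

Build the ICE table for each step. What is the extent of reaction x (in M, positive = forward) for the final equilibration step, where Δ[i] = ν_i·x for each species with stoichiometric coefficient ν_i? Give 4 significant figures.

x = 0 M

Q₀ = 175.3 vs Keq = 6930 ⇒ Q<K, forward
Step 1:
                   L          M          J
  init         1.151     0.1119      1.362
  Δ         -0.04547   -0.09094     0.1364
  eq           1.106    0.02096      1.498
  solve Keq expr → x = 0.04547; check Q = 6930
Then add 0.5507 M of J.
Step 2:
                   L          M          J
  init         1.106    0.02096      2.049
  Δ         0.006013    0.01203   -0.01804
  eq           1.112    0.03298      2.031
  solve Keq expr → x = -0.006013; check Q = 6930
Then change container volume by factor 0.8 (V_new/V_old).
Step 3:
                   L          M          J
  init         1.389    0.04123      2.539
  Δ                0          0          0
  eq           1.389    0.04123      2.539
  solve Keq expr → x = 0; check Q = 6930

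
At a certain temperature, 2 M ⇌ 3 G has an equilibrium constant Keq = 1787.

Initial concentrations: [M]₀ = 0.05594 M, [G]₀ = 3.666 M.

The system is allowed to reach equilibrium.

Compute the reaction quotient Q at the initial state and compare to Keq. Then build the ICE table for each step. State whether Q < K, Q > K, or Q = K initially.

Q₀ = 1.5745e+04; Q > K (proceeds reverse)

Q₀ = 1.5745e+04 vs Keq = 1787 ⇒ Q>K, reverse
Step 1:
                  M         G
  I         0.05594     3.666
  C             0.1     -0.15
  E           0.156     3.516
  solve Keq expr → x = -0.05001; check Q = 1787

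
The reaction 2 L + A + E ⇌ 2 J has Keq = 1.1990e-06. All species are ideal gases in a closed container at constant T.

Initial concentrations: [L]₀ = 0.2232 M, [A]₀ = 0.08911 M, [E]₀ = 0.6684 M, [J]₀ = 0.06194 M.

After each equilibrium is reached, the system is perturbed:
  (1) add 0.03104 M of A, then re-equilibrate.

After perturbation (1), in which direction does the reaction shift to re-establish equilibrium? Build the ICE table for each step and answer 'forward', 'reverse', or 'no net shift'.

Direction: forward

Q₀ = 1.293 vs Keq = 1.1990e-06 ⇒ Q>K, reverse
Step 1:
                  L         A         E         J
  init       0.2232   0.08911    0.6684   0.06194
  Δ         0.06185   0.03092   0.03092  -0.06185
  eq          0.285      0.12    0.6993 9.0432e-05
  solve Keq expr → x = -0.03092; check Q = 1.1990e-06
Then add 0.03104 M of A.
Step 2:
                  L         A         E         J
  init        0.285    0.1511    0.6993 9.0432e-05
  Δ       -1.1015e-05 -5.5074e-06 -5.5074e-06 1.1015e-05
  eq          0.285    0.1511    0.6993 1.0145e-04
  solve Keq expr → x = 5.5074e-06; check Q = 1.1990e-06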